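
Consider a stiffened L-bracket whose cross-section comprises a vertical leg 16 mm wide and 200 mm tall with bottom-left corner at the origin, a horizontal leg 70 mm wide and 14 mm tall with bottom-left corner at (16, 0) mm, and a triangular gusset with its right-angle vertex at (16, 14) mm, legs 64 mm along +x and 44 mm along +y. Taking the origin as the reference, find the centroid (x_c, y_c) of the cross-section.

Part | A | x̄ᵢ | ȳᵢ | A·x̄ᵢ | A·ȳᵢ
vertical leg | 3200.00 | 8.00 | 100.00 | 25600.00 | 320000.00
horizontal leg | 980.00 | 51.00 | 7.00 | 49980.00 | 6860.00
gusset | 1408.00 | 37.33 | 28.67 | 52565.33 | 40362.67
Σ | 5588.00 |  |  | 128145.33 | 367222.67
x_c = 128145.33 / 5588.00 = 22.93 mm
y_c = 367222.67 / 5588.00 = 65.72 mm

x_c = 22.93 mm, y_c = 65.72 mm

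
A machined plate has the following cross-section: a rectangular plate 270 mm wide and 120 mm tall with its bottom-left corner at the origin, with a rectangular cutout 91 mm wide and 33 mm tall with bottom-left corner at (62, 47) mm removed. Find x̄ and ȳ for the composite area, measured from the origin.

plate: A = 270 × 120 = 32400.00, centroid at (135.00, 60.00).
hole: A = −(91 × 33) = -3003.00, centroid at (107.50, 63.50).
ΣA = 29397.00 mm², ΣAx̄ = 4051177.50 mm³, ΣAȳ = 1753309.50 mm³.
x̄ = 4051177.50/29397.00 = 137.81 mm; ȳ = 1753309.50/29397.00 = 59.64 mm.

x̄ = 137.81 mm, ȳ = 59.64 mm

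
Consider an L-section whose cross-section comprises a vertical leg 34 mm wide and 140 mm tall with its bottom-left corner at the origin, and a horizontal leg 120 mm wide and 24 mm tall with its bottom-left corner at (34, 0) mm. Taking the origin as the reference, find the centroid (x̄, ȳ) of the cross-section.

x̄ = 46.03 mm, ȳ = 48.14 mm

Part | A | x̄ᵢ | ȳᵢ | A·x̄ᵢ | A·ȳᵢ
vertical leg | 4760.00 | 17.00 | 70.00 | 80920.00 | 333200.00
horizontal leg | 2880.00 | 94.00 | 12.00 | 270720.00 | 34560.00
Σ | 7640.00 |  |  | 351640.00 | 367760.00
x̄ = 351640.00 / 7640.00 = 46.03 mm
ȳ = 367760.00 / 7640.00 = 48.14 mm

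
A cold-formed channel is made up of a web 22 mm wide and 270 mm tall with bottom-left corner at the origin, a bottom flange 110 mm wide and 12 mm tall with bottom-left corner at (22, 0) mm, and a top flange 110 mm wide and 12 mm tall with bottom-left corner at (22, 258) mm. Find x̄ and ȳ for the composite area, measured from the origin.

web: A = 22 × 270 = 5940.00, centroid at (11.00, 135.00).
bottom flange: A = 110 × 12 = 1320.00, centroid at (77.00, 6.00).
top flange: A = 110 × 12 = 1320.00, centroid at (77.00, 264.00).
ΣA = 8580.00 mm²
ΣAx̄ = (5940.00)(11.00) + (1320.00)(77.00) + (1320.00)(77.00) = 268620.00 mm³
ΣAȳ = (5940.00)(135.00) + (1320.00)(6.00) + (1320.00)(264.00) = 1158300.00 mm³
x̄ = 268620.00 / 8580.00 = 31.31 mm
ȳ = 1158300.00 / 8580.00 = 135.00 mm

x̄ = 31.31 mm, ȳ = 135.00 mm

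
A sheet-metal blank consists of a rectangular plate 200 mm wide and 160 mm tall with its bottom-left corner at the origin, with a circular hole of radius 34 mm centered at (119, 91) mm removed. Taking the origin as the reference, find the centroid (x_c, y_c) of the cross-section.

Part | A | x̄ᵢ | ȳᵢ | A·x̄ᵢ | A·ȳᵢ
plate | 32000.00 | 100.00 | 80.00 | 3200000.00 | 2560000.00
hole | -3631.68 | 119.00 | 91.00 | -432170.05 | -330482.98
Σ | 28368.32 |  |  | 2767829.95 | 2229517.02
x_c = 2767829.95 / 28368.32 = 97.57 mm
y_c = 2229517.02 / 28368.32 = 78.59 mm

x_c = 97.57 mm, y_c = 78.59 mm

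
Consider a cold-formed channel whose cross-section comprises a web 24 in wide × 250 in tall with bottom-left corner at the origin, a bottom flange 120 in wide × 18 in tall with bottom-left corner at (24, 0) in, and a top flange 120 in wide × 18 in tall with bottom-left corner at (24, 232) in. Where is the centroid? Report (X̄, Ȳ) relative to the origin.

Part | A | x̄ᵢ | ȳᵢ | A·x̄ᵢ | A·ȳᵢ
web | 6000.00 | 12.00 | 125.00 | 72000.00 | 750000.00
bottom flange | 2160.00 | 84.00 | 9.00 | 181440.00 | 19440.00
top flange | 2160.00 | 84.00 | 241.00 | 181440.00 | 520560.00
Σ | 10320.00 |  |  | 434880.00 | 1290000.00
X̄ = 434880.00 / 10320.00 = 42.14 in
Ȳ = 1290000.00 / 10320.00 = 125.00 in

X̄ = 42.14 in, Ȳ = 125.00 in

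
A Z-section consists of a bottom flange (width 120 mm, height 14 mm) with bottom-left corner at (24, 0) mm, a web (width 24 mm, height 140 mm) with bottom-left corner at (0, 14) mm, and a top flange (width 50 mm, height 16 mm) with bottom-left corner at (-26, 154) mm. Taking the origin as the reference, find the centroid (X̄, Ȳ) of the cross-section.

X̄ = 30.93 mm, Ȳ = 72.53 mm

bottom flange: A = 120 × 14 = 1680.00, centroid at (84.00, 7.00).
web: A = 24 × 140 = 3360.00, centroid at (12.00, 84.00).
top flange: A = 50 × 16 = 800.00, centroid at (-1.00, 162.00).
ΣA = 5840.00 mm²
ΣAX̄ = (1680.00)(84.00) + (3360.00)(12.00) + (800.00)(-1.00) = 180640.00 mm³
ΣAȲ = (1680.00)(7.00) + (3360.00)(84.00) + (800.00)(162.00) = 423600.00 mm³
X̄ = 180640.00 / 5840.00 = 30.93 mm
Ȳ = 423600.00 / 5840.00 = 72.53 mm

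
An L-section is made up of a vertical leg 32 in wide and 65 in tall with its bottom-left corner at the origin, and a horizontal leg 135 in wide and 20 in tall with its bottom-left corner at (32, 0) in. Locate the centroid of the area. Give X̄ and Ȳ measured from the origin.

vertical leg: A = 32 × 65 = 2080.00, centroid at (16.00, 32.50).
horizontal leg: A = 135 × 20 = 2700.00, centroid at (99.50, 10.00).
ΣA = 4780.00 in², ΣAX̄ = 301930.00 in³, ΣAȲ = 94600.00 in³.
X̄ = 301930.00/4780.00 = 63.17 in; Ȳ = 94600.00/4780.00 = 19.79 in.

X̄ = 63.17 in, Ȳ = 19.79 in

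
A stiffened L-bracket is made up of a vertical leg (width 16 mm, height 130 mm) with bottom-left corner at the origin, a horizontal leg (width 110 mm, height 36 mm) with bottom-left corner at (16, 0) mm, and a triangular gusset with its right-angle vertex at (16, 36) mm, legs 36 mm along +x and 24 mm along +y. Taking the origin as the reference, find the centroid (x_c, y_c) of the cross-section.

vertical leg: A = 16 × 130 = 2080.00, centroid at (8.00, 65.00).
horizontal leg: A = 110 × 36 = 3960.00, centroid at (71.00, 18.00).
gusset: A = ½·36·24 = 432.00, centroid at (28.00, 44.00).
ΣA = 6472.00 mm², ΣAx_c = 309896.00 mm³, ΣAy_c = 225488.00 mm³.
x_c = 309896.00/6472.00 = 47.88 mm; y_c = 225488.00/6472.00 = 34.84 mm.

x_c = 47.88 mm, y_c = 34.84 mm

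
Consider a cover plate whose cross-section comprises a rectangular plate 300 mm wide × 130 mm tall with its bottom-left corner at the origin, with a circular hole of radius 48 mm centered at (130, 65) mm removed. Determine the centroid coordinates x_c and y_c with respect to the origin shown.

Part | A | x̄ᵢ | ȳᵢ | A·x̄ᵢ | A·ȳᵢ
plate | 39000.00 | 150.00 | 65.00 | 5850000.00 | 2535000.00
hole | -7238.23 | 130.00 | 65.00 | -940969.83 | -470484.92
Σ | 31761.77 |  |  | 4909030.17 | 2064515.08
x_c = 4909030.17 / 31761.77 = 154.56 mm
y_c = 2064515.08 / 31761.77 = 65.00 mm

x_c = 154.56 mm, y_c = 65.00 mm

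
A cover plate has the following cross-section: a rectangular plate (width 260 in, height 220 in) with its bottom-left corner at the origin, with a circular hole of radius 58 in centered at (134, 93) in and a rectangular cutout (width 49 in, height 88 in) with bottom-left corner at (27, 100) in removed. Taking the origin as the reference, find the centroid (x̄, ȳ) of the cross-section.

x̄ = 137.00 in, ȳ = 110.78 in

Part | A | x̄ᵢ | ȳᵢ | A·x̄ᵢ | A·ȳᵢ
plate | 57200.00 | 130.00 | 110.00 | 7436000.00 | 6292000.00
hole 1 | -10568.32 | 134.00 | 93.00 | -1416154.57 | -982853.54
hole 2 | -4312.00 | 51.50 | 144.00 | -222068.00 | -620928.00
Σ | 42319.68 |  |  | 5797777.43 | 4688218.46
x̄ = 5797777.43 / 42319.68 = 137.00 in
ȳ = 4688218.46 / 42319.68 = 110.78 in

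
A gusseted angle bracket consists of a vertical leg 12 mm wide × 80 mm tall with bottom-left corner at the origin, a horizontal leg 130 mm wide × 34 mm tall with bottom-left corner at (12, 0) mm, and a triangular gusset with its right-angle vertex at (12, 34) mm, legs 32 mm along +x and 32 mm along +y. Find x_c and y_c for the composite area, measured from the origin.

vertical leg: A = 12 × 80 = 960.00, centroid at (6.00, 40.00).
horizontal leg: A = 130 × 34 = 4420.00, centroid at (77.00, 17.00).
gusset: A = ½·32·32 = 512.00, centroid at (22.67, 44.67).
ΣA = 5892.00 mm²
ΣAx_c = (960.00)(6.00) + (4420.00)(77.00) + (512.00)(22.67) = 357705.33 mm³
ΣAy_c = (960.00)(40.00) + (4420.00)(17.00) + (512.00)(44.67) = 136409.33 mm³
x_c = 357705.33 / 5892.00 = 60.71 mm
y_c = 136409.33 / 5892.00 = 23.15 mm

x_c = 60.71 mm, y_c = 23.15 mm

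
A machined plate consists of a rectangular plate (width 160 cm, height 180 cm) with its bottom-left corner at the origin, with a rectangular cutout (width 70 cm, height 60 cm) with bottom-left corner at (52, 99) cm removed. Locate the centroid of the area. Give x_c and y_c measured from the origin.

x_c = 78.80 cm, y_c = 83.34 cm

plate: A = 160 × 180 = 28800.00, centroid at (80.00, 90.00).
hole: A = −(70 × 60) = -4200.00, centroid at (87.00, 129.00).
ΣA = 24600.00 cm²
ΣAx_c = (28800.00)(80.00) + (-4200.00)(87.00) = 1938600.00 cm³
ΣAy_c = (28800.00)(90.00) + (-4200.00)(129.00) = 2050200.00 cm³
x_c = 1938600.00 / 24600.00 = 78.80 cm
y_c = 2050200.00 / 24600.00 = 83.34 cm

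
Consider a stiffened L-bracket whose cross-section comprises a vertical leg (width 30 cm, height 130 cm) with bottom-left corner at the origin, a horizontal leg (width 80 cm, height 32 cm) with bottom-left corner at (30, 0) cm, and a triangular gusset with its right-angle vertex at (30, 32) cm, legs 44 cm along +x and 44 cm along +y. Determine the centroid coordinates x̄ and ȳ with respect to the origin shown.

x̄ = 37.82 cm, ȳ = 45.72 cm

vertical leg: A = 30 × 130 = 3900.00, centroid at (15.00, 65.00).
horizontal leg: A = 80 × 32 = 2560.00, centroid at (70.00, 16.00).
gusset: A = ½·44·44 = 968.00, centroid at (44.67, 46.67).
ΣA = 7428.00 cm², ΣAx̄ = 280937.33 cm³, ΣAȳ = 339633.33 cm³.
x̄ = 280937.33/7428.00 = 37.82 cm; ȳ = 339633.33/7428.00 = 45.72 cm.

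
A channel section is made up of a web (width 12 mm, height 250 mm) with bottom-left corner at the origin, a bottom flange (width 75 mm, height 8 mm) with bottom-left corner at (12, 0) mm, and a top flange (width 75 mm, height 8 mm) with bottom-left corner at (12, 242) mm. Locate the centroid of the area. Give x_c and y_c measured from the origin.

web: A = 12 × 250 = 3000.00, centroid at (6.00, 125.00).
bottom flange: A = 75 × 8 = 600.00, centroid at (49.50, 4.00).
top flange: A = 75 × 8 = 600.00, centroid at (49.50, 246.00).
ΣA = 4200.00 mm², ΣAx_c = 77400.00 mm³, ΣAy_c = 525000.00 mm³.
x_c = 77400.00/4200.00 = 18.43 mm; y_c = 525000.00/4200.00 = 125.00 mm.

x_c = 18.43 mm, y_c = 125.00 mm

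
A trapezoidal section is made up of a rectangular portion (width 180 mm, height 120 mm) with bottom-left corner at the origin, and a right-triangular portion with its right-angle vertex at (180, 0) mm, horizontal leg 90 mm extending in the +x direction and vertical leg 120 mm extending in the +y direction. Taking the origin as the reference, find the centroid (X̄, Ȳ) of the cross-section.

X̄ = 114.00 mm, Ȳ = 56.00 mm

Part | A | x̄ᵢ | ȳᵢ | A·x̄ᵢ | A·ȳᵢ
rectangular portion | 21600.00 | 90.00 | 60.00 | 1944000.00 | 1296000.00
triangular portion | 5400.00 | 210.00 | 40.00 | 1134000.00 | 216000.00
Σ | 27000.00 |  |  | 3078000.00 | 1512000.00
X̄ = 3078000.00 / 27000.00 = 114.00 mm
Ȳ = 1512000.00 / 27000.00 = 56.00 mm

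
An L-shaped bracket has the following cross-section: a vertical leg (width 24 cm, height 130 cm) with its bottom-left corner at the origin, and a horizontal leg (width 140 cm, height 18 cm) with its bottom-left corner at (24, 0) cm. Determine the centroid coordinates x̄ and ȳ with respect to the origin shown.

x̄ = 48.64 cm, ȳ = 39.98 cm

vertical leg: A = 24 × 130 = 3120.00, centroid at (12.00, 65.00).
horizontal leg: A = 140 × 18 = 2520.00, centroid at (94.00, 9.00).
ΣA = 5640.00 cm², ΣAx̄ = 274320.00 cm³, ΣAȳ = 225480.00 cm³.
x̄ = 274320.00/5640.00 = 48.64 cm; ȳ = 225480.00/5640.00 = 39.98 cm.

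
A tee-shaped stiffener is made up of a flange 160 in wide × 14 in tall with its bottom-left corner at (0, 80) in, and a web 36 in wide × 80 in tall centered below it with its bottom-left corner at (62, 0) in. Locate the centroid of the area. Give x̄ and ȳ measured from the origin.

web: A = 36 × 80 = 2880.00, centroid at (80.00, 40.00).
flange: A = 160 × 14 = 2240.00, centroid at (80.00, 87.00).
ΣA = 5120.00 in²
ΣAx̄ = (2880.00)(80.00) + (2240.00)(80.00) = 409600.00 in³
ΣAȳ = (2880.00)(40.00) + (2240.00)(87.00) = 310080.00 in³
x̄ = 409600.00 / 5120.00 = 80.00 in
ȳ = 310080.00 / 5120.00 = 60.56 in

x̄ = 80.00 in, ȳ = 60.56 in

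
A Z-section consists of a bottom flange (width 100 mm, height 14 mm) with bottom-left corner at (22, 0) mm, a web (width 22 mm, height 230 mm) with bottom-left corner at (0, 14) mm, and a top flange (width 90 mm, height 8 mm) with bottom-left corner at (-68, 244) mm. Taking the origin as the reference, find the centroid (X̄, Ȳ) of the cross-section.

X̄ = 19.48 mm, Ȳ = 117.14 mm

bottom flange: A = 100 × 14 = 1400.00, centroid at (72.00, 7.00).
web: A = 22 × 230 = 5060.00, centroid at (11.00, 129.00).
top flange: A = 90 × 8 = 720.00, centroid at (-23.00, 248.00).
ΣA = 7180.00 mm², ΣAX̄ = 139900.00 mm³, ΣAȲ = 841100.00 mm³.
X̄ = 139900.00/7180.00 = 19.48 mm; Ȳ = 841100.00/7180.00 = 117.14 mm.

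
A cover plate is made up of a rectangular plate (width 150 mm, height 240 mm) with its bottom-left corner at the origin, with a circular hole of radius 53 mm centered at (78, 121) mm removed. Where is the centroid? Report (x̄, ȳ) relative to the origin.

Part | A | x̄ᵢ | ȳᵢ | A·x̄ᵢ | A·ȳᵢ
plate | 36000.00 | 75.00 | 120.00 | 2700000.00 | 4320000.00
hole | -8824.73 | 78.00 | 121.00 | -688329.23 | -1067792.79
Σ | 27175.27 |  |  | 2011670.77 | 3252207.21
x̄ = 2011670.77 / 27175.27 = 74.03 mm
ȳ = 3252207.21 / 27175.27 = 119.68 mm

x̄ = 74.03 mm, ȳ = 119.68 mm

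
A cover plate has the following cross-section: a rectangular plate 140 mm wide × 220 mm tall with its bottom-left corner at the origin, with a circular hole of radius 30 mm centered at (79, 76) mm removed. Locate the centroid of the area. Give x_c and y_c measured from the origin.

x_c = 69.09 mm, y_c = 113.44 mm

Part | A | x̄ᵢ | ȳᵢ | A·x̄ᵢ | A·ȳᵢ
plate | 30800.00 | 70.00 | 110.00 | 2156000.00 | 3388000.00
hole | -2827.43 | 79.00 | 76.00 | -223367.24 | -214884.94
Σ | 27972.57 |  |  | 1932632.76 | 3173115.06
x_c = 1932632.76 / 27972.57 = 69.09 mm
y_c = 3173115.06 / 27972.57 = 113.44 mm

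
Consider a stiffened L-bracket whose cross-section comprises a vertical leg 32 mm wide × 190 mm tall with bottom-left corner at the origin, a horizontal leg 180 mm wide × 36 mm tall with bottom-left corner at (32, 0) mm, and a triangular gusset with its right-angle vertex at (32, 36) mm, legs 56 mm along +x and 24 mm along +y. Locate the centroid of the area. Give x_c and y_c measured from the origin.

x_c = 69.67 mm, y_c = 54.70 mm

Part | A | x̄ᵢ | ȳᵢ | A·x̄ᵢ | A·ȳᵢ
vertical leg | 6080.00 | 16.00 | 95.00 | 97280.00 | 577600.00
horizontal leg | 6480.00 | 122.00 | 18.00 | 790560.00 | 116640.00
gusset | 672.00 | 50.67 | 44.00 | 34048.00 | 29568.00
Σ | 13232.00 |  |  | 921888.00 | 723808.00
x_c = 921888.00 / 13232.00 = 69.67 mm
y_c = 723808.00 / 13232.00 = 54.70 mm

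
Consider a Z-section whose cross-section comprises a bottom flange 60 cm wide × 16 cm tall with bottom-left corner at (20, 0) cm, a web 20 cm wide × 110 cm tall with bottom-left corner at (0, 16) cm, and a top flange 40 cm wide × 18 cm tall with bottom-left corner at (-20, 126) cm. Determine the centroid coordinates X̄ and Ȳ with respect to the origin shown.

X̄ = 18.04 cm, Ȳ = 67.29 cm

Part | A | x̄ᵢ | ȳᵢ | A·x̄ᵢ | A·ȳᵢ
bottom flange | 960.00 | 50.00 | 8.00 | 48000.00 | 7680.00
web | 2200.00 | 10.00 | 71.00 | 22000.00 | 156200.00
top flange | 720.00 | 0.00 | 135.00 | 0.00 | 97200.00
Σ | 3880.00 |  |  | 70000.00 | 261080.00
X̄ = 70000.00 / 3880.00 = 18.04 cm
Ȳ = 261080.00 / 3880.00 = 67.29 cm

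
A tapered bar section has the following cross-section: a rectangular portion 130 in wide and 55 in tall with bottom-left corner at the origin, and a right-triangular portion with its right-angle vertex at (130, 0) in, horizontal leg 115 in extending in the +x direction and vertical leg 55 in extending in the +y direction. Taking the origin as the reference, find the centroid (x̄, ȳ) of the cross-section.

rectangular portion: A = 130 × 55 = 7150.00, centroid at (65.00, 27.50).
triangular portion: A = ½·115·55 = 3162.50, centroid at (168.33, 18.33).
ΣA = 10312.50 in², ΣAx̄ = 997104.17 in³, ΣAȳ = 254604.17 in³.
x̄ = 997104.17/10312.50 = 96.69 in; ȳ = 254604.17/10312.50 = 24.69 in.

x̄ = 96.69 in, ȳ = 24.69 in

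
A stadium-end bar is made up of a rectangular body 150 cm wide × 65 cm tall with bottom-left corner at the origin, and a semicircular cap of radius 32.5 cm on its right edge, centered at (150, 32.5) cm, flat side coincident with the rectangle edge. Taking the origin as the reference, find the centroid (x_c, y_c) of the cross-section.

Part | A | x̄ᵢ | ȳᵢ | A·x̄ᵢ | A·ȳᵢ
rectangular body | 9750.00 | 75.00 | 32.50 | 731250.00 | 316875.00
semicircular end | 1659.15 | 163.79 | 32.50 | 271758.46 | 53922.49
Σ | 11409.15 |  |  | 1003008.46 | 370797.49
x_c = 1003008.46 / 11409.15 = 87.91 cm
y_c = 370797.49 / 11409.15 = 32.50 cm

x_c = 87.91 cm, y_c = 32.50 cm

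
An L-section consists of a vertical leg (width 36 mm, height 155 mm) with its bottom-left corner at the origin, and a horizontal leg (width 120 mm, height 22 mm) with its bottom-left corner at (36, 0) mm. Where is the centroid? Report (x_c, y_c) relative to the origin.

Part | A | x̄ᵢ | ȳᵢ | A·x̄ᵢ | A·ȳᵢ
vertical leg | 5580.00 | 18.00 | 77.50 | 100440.00 | 432450.00
horizontal leg | 2640.00 | 96.00 | 11.00 | 253440.00 | 29040.00
Σ | 8220.00 |  |  | 353880.00 | 461490.00
x_c = 353880.00 / 8220.00 = 43.05 mm
y_c = 461490.00 / 8220.00 = 56.14 mm

x_c = 43.05 mm, y_c = 56.14 mm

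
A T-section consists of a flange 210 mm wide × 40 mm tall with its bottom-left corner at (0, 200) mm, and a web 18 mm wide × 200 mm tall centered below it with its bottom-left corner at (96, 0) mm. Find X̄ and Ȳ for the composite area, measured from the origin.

X̄ = 105.00 mm, Ȳ = 184.00 mm

Part | A | x̄ᵢ | ȳᵢ | A·x̄ᵢ | A·ȳᵢ
web | 3600.00 | 105.00 | 100.00 | 378000.00 | 360000.00
flange | 8400.00 | 105.00 | 220.00 | 882000.00 | 1848000.00
Σ | 12000.00 |  |  | 1260000.00 | 2208000.00
X̄ = 1260000.00 / 12000.00 = 105.00 mm
Ȳ = 2208000.00 / 12000.00 = 184.00 mm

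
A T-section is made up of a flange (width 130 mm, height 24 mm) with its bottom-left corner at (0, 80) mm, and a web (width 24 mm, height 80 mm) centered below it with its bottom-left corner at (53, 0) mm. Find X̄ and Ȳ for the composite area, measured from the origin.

web: A = 24 × 80 = 1920.00, centroid at (65.00, 40.00).
flange: A = 130 × 24 = 3120.00, centroid at (65.00, 92.00).
ΣA = 5040.00 mm²
ΣAX̄ = (1920.00)(65.00) + (3120.00)(65.00) = 327600.00 mm³
ΣAȲ = (1920.00)(40.00) + (3120.00)(92.00) = 363840.00 mm³
X̄ = 327600.00 / 5040.00 = 65.00 mm
Ȳ = 363840.00 / 5040.00 = 72.19 mm

X̄ = 65.00 mm, Ȳ = 72.19 mm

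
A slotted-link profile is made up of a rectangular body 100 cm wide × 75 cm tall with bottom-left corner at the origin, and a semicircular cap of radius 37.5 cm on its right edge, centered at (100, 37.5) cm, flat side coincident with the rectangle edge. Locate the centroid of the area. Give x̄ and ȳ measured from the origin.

Part | A | x̄ᵢ | ȳᵢ | A·x̄ᵢ | A·ȳᵢ
rectangular body | 7500.00 | 50.00 | 37.50 | 375000.00 | 281250.00
semicircular end | 2208.93 | 115.92 | 37.50 | 256049.48 | 82834.96
Σ | 9708.93 |  |  | 631049.48 | 364084.96
x̄ = 631049.48 / 9708.93 = 65.00 cm
ȳ = 364084.96 / 9708.93 = 37.50 cm

x̄ = 65.00 cm, ȳ = 37.50 cm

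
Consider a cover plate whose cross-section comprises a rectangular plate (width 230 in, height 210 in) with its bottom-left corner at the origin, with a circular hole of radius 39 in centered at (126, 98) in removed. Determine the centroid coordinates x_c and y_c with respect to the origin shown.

plate: A = 230 × 210 = 48300.00, centroid at (115.00, 105.00).
hole: A = −π·39² = -4778.36, centroid at (126.00, 98.00).
ΣA = 43521.64 in²
ΣAx_c = (48300.00)(115.00) + (-4778.36)(126.00) = 4952426.33 in³
ΣAy_c = (48300.00)(105.00) + (-4778.36)(98.00) = 4603220.48 in³
x_c = 4952426.33 / 43521.64 = 113.79 in
y_c = 4603220.48 / 43521.64 = 105.77 in

x_c = 113.79 in, y_c = 105.77 in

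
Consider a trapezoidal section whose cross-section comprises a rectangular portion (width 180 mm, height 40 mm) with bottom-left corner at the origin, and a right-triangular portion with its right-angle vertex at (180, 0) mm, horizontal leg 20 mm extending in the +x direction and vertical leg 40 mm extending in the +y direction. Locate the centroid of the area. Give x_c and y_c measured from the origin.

Part | A | x̄ᵢ | ȳᵢ | A·x̄ᵢ | A·ȳᵢ
rectangular portion | 7200.00 | 90.00 | 20.00 | 648000.00 | 144000.00
triangular portion | 400.00 | 186.67 | 13.33 | 74666.67 | 5333.33
Σ | 7600.00 |  |  | 722666.67 | 149333.33
x_c = 722666.67 / 7600.00 = 95.09 mm
y_c = 149333.33 / 7600.00 = 19.65 mm

x_c = 95.09 mm, y_c = 19.65 mm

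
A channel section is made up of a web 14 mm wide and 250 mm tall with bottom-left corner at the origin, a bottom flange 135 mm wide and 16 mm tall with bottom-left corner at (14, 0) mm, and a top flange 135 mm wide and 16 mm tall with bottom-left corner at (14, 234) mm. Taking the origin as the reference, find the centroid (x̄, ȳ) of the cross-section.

x̄ = 48.16 mm, ȳ = 125.00 mm

Part | A | x̄ᵢ | ȳᵢ | A·x̄ᵢ | A·ȳᵢ
web | 3500.00 | 7.00 | 125.00 | 24500.00 | 437500.00
bottom flange | 2160.00 | 81.50 | 8.00 | 176040.00 | 17280.00
top flange | 2160.00 | 81.50 | 242.00 | 176040.00 | 522720.00
Σ | 7820.00 |  |  | 376580.00 | 977500.00
x̄ = 376580.00 / 7820.00 = 48.16 mm
ȳ = 977500.00 / 7820.00 = 125.00 mm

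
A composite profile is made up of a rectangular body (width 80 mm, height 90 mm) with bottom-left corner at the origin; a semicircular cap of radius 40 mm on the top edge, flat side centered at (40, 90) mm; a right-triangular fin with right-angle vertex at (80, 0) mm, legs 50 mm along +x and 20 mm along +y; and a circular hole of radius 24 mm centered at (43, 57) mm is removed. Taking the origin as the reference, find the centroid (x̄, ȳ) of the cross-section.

x̄ = 42.73 mm, ȳ = 58.67 mm

Part | A | x̄ᵢ | ȳᵢ | A·x̄ᵢ | A·ȳᵢ
rectangular body | 7200.00 | 40.00 | 45.00 | 288000.00 | 324000.00
semicircular top | 2513.27 | 40.00 | 106.98 | 100530.96 | 268861.34
triangular fin | 500.00 | 96.67 | 6.67 | 48333.33 | 3333.33
hole | -1809.56 | 43.00 | 57.00 | -77810.97 | -103144.77
Σ | 8403.72 |  |  | 359053.33 | 493049.90
x̄ = 359053.33 / 8403.72 = 42.73 mm
ȳ = 493049.90 / 8403.72 = 58.67 mm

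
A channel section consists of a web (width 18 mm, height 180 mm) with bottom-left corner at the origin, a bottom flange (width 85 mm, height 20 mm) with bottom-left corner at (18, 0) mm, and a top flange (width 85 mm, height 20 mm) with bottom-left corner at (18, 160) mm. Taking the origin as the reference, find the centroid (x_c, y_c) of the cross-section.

web: A = 18 × 180 = 3240.00, centroid at (9.00, 90.00).
bottom flange: A = 85 × 20 = 1700.00, centroid at (60.50, 10.00).
top flange: A = 85 × 20 = 1700.00, centroid at (60.50, 170.00).
ΣA = 6640.00 mm²
ΣAx_c = (3240.00)(9.00) + (1700.00)(60.50) + (1700.00)(60.50) = 234860.00 mm³
ΣAy_c = (3240.00)(90.00) + (1700.00)(10.00) + (1700.00)(170.00) = 597600.00 mm³
x_c = 234860.00 / 6640.00 = 35.37 mm
y_c = 597600.00 / 6640.00 = 90.00 mm

x_c = 35.37 mm, y_c = 90.00 mm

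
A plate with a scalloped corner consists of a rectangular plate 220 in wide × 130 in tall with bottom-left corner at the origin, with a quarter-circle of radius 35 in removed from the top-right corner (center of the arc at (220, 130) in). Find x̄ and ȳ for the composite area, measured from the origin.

x̄ = 106.69 in, ȳ = 63.25 in

Part | A | x̄ᵢ | ȳᵢ | A·x̄ᵢ | A·ȳᵢ
plate | 28600.00 | 110.00 | 65.00 | 3146000.00 | 1859000.00
removed quarter-circle | -962.11 | 205.15 | 115.15 | -197373.14 | -110782.99
Σ | 27637.89 |  |  | 2948626.86 | 1748217.01
x̄ = 2948626.86 / 27637.89 = 106.69 in
ȳ = 1748217.01 / 27637.89 = 63.25 in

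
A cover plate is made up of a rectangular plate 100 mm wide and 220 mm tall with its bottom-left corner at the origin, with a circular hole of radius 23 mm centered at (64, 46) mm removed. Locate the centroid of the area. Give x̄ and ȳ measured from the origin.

plate: A = 100 × 220 = 22000.00, centroid at (50.00, 110.00).
hole: A = −π·23² = -1661.90, centroid at (64.00, 46.00).
ΣA = 20338.10 mm², ΣAx̄ = 993638.24 mm³, ΣAȳ = 2343552.48 mm³.
x̄ = 993638.24/20338.10 = 48.86 mm; ȳ = 2343552.48/20338.10 = 115.23 mm.

x̄ = 48.86 mm, ȳ = 115.23 mm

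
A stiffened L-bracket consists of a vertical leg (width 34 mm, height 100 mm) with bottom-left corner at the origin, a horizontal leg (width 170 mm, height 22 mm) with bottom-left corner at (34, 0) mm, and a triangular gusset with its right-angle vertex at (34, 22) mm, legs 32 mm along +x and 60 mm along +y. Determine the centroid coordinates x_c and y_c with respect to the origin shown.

x_c = 67.38 mm, y_c = 31.04 mm

vertical leg: A = 34 × 100 = 3400.00, centroid at (17.00, 50.00).
horizontal leg: A = 170 × 22 = 3740.00, centroid at (119.00, 11.00).
gusset: A = ½·32·60 = 960.00, centroid at (44.67, 42.00).
ΣA = 8100.00 mm²
ΣAx_c = (3400.00)(17.00) + (3740.00)(119.00) + (960.00)(44.67) = 545740.00 mm³
ΣAy_c = (3400.00)(50.00) + (3740.00)(11.00) + (960.00)(42.00) = 251460.00 mm³
x_c = 545740.00 / 8100.00 = 67.38 mm
y_c = 251460.00 / 8100.00 = 31.04 mm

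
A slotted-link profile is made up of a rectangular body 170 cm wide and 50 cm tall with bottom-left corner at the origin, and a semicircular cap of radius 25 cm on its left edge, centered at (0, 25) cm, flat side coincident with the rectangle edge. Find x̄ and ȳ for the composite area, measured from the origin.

x̄ = 75.10 cm, ȳ = 25.00 cm

Part | A | x̄ᵢ | ȳᵢ | A·x̄ᵢ | A·ȳᵢ
rectangular body | 8500.00 | 85.00 | 25.00 | 722500.00 | 212500.00
semicircular end | 981.75 | -10.61 | 25.00 | -10416.67 | 24543.69
Σ | 9481.75 |  |  | 712083.33 | 237043.69
x̄ = 712083.33 / 9481.75 = 75.10 cm
ȳ = 237043.69 / 9481.75 = 25.00 cm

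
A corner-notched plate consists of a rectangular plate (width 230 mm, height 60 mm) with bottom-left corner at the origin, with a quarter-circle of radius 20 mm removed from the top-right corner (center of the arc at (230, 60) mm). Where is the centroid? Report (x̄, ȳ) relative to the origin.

x̄ = 112.52 mm, ȳ = 29.50 mm

plate: A = 230 × 60 = 13800.00, centroid at (115.00, 30.00).
removed quarter-circle: A = −¼π·20² = -314.16, centroid at (221.51, 51.51).
ΣA = 13485.84 mm²
ΣAx̄ = (13800.00)(115.00) + (-314.16)(221.51) = 1517410.04 mm³
ΣAȳ = (13800.00)(30.00) + (-314.16)(51.51) = 397817.11 mm³
x̄ = 1517410.04 / 13485.84 = 112.52 mm
ȳ = 397817.11 / 13485.84 = 29.50 mm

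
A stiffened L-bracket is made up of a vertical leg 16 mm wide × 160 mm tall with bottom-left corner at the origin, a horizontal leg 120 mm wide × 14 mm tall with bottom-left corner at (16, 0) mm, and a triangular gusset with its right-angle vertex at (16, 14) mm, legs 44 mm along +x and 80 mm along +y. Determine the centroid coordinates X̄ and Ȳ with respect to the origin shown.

X̄ = 33.69 mm, Ȳ = 48.02 mm

vertical leg: A = 16 × 160 = 2560.00, centroid at (8.00, 80.00).
horizontal leg: A = 120 × 14 = 1680.00, centroid at (76.00, 7.00).
gusset: A = ½·44·80 = 1760.00, centroid at (30.67, 40.67).
ΣA = 6000.00 mm², ΣAX̄ = 202133.33 mm³, ΣAȲ = 288133.33 mm³.
X̄ = 202133.33/6000.00 = 33.69 mm; Ȳ = 288133.33/6000.00 = 48.02 mm.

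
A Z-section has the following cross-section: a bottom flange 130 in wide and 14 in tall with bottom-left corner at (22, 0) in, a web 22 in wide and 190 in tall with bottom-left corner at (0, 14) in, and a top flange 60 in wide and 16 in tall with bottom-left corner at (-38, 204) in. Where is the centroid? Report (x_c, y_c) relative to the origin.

bottom flange: A = 130 × 14 = 1820.00, centroid at (87.00, 7.00).
web: A = 22 × 190 = 4180.00, centroid at (11.00, 109.00).
top flange: A = 60 × 16 = 960.00, centroid at (-8.00, 212.00).
ΣA = 6960.00 in², ΣAx_c = 196640.00 in³, ΣAy_c = 671880.00 in³.
x_c = 196640.00/6960.00 = 28.25 in; y_c = 671880.00/6960.00 = 96.53 in.

x_c = 28.25 in, y_c = 96.53 in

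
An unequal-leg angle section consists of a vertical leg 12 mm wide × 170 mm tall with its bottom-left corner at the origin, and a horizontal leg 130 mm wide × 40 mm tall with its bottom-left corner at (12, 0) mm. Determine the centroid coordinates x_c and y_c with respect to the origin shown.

x_c = 56.99 mm, y_c = 38.31 mm

Part | A | x̄ᵢ | ȳᵢ | A·x̄ᵢ | A·ȳᵢ
vertical leg | 2040.00 | 6.00 | 85.00 | 12240.00 | 173400.00
horizontal leg | 5200.00 | 77.00 | 20.00 | 400400.00 | 104000.00
Σ | 7240.00 |  |  | 412640.00 | 277400.00
x_c = 412640.00 / 7240.00 = 56.99 mm
y_c = 277400.00 / 7240.00 = 38.31 mm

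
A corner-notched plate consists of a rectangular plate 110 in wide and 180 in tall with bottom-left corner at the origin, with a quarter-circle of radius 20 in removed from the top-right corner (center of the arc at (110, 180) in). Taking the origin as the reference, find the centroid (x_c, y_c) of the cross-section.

x_c = 54.25 in, y_c = 88.69 in

Part | A | x̄ᵢ | ȳᵢ | A·x̄ᵢ | A·ȳᵢ
plate | 19800.00 | 55.00 | 90.00 | 1089000.00 | 1782000.00
removed quarter-circle | -314.16 | 101.51 | 171.51 | -31890.85 | -53882.00
Σ | 19485.84 |  |  | 1057109.15 | 1728118.00
x_c = 1057109.15 / 19485.84 = 54.25 in
y_c = 1728118.00 / 19485.84 = 88.69 in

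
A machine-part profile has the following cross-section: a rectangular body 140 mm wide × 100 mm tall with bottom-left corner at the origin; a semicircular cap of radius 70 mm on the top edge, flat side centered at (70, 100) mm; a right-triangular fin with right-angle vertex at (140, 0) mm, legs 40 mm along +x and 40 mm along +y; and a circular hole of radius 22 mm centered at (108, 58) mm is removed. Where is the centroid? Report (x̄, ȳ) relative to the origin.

x̄ = 70.42 mm, ȳ = 77.27 mm

rectangular body: A = 140 × 100 = 14000.00, centroid at (70.00, 50.00).
semicircular top: A = ½π·70² = 7696.90, centroid at (70.00, 129.71).
triangular fin: A = ½·40·40 = 800.00, centroid at (153.33, 13.33).
hole: A = −π·22² = -1520.53, centroid at (108.00, 58.00).
ΣA = 20976.37 mm², ΣAx̄ = 1477232.48 mm³, ΣAȳ = 1620832.74 mm³.
x̄ = 1477232.48/20976.37 = 70.42 mm; ȳ = 1620832.74/20976.37 = 77.27 mm.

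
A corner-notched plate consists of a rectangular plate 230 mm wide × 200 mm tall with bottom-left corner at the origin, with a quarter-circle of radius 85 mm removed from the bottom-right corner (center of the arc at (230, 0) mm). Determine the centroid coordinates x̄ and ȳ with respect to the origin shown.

Part | A | x̄ᵢ | ȳᵢ | A·x̄ᵢ | A·ȳᵢ
plate | 46000.00 | 115.00 | 100.00 | 5290000.00 | 4600000.00
removed quarter-circle | -5674.50 | 193.92 | 36.08 | -1100427.06 | -204708.33
Σ | 40325.50 |  |  | 4189572.94 | 4395291.67
x̄ = 4189572.94 / 40325.50 = 103.89 mm
ȳ = 4395291.67 / 40325.50 = 109.00 mm

x̄ = 103.89 mm, ȳ = 109.00 mm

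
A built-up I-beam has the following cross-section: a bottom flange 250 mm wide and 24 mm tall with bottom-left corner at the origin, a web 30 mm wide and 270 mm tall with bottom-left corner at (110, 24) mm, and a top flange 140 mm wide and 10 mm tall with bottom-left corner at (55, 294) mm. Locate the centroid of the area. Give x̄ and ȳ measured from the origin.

x̄ = 125.00 mm, ȳ = 114.74 mm

bottom flange: A = 250 × 24 = 6000.00, centroid at (125.00, 12.00).
web: A = 30 × 270 = 8100.00, centroid at (125.00, 159.00).
top flange: A = 140 × 10 = 1400.00, centroid at (125.00, 299.00).
ΣA = 15500.00 mm², ΣAx̄ = 1937500.00 mm³, ΣAȳ = 1778500.00 mm³.
x̄ = 1937500.00/15500.00 = 125.00 mm; ȳ = 1778500.00/15500.00 = 114.74 mm.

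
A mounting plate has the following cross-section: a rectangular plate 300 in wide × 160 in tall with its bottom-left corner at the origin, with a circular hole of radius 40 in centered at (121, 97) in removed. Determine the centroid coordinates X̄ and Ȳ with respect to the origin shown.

X̄ = 153.39 in, Ȳ = 78.01 in

plate: A = 300 × 160 = 48000.00, centroid at (150.00, 80.00).
hole: A = −π·40² = -5026.55, centroid at (121.00, 97.00).
ΣA = 42973.45 in²
ΣAX̄ = (48000.00)(150.00) + (-5026.55)(121.00) = 6591787.66 in³
ΣAȲ = (48000.00)(80.00) + (-5026.55)(97.00) = 3352424.82 in³
X̄ = 6591787.66 / 42973.45 = 153.39 in
Ȳ = 3352424.82 / 42973.45 = 78.01 in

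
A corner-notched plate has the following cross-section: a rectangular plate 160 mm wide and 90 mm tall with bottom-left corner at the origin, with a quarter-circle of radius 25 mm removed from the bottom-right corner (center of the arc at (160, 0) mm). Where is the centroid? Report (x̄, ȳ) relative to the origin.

plate: A = 160 × 90 = 14400.00, centroid at (80.00, 45.00).
removed quarter-circle: A = −¼π·25² = -490.87, centroid at (149.39, 10.61).
ΣA = 13909.13 mm², ΣAx̄ = 1078668.52 mm³, ΣAȳ = 642791.67 mm³.
x̄ = 1078668.52/13909.13 = 77.55 mm; ȳ = 642791.67/13909.13 = 46.21 mm.

x̄ = 77.55 mm, ȳ = 46.21 mm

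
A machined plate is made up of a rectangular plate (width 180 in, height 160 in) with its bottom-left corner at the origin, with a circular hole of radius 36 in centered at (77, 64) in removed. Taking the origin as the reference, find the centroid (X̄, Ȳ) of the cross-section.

X̄ = 92.14 in, Ȳ = 82.63 in

plate: A = 180 × 160 = 28800.00, centroid at (90.00, 80.00).
hole: A = −π·36² = -4071.50, centroid at (77.00, 64.00).
ΣA = 24728.50 in², ΣAX̄ = 2278494.19 in³, ΣAȲ = 2043423.74 in³.
X̄ = 2278494.19/24728.50 = 92.14 in; Ȳ = 2043423.74/24728.50 = 82.63 in.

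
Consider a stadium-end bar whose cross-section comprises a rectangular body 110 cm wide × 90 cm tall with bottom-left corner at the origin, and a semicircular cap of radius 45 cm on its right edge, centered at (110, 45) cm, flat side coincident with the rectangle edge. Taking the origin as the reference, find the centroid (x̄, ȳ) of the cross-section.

x̄ = 73.02 cm, ȳ = 45.00 cm

rectangular body: A = 110 × 90 = 9900.00, centroid at (55.00, 45.00).
semicircular end: A = ½π·45² = 3180.86, centroid at (129.10, 45.00).
ΣA = 13080.86 cm², ΣAx̄ = 955144.88 cm³, ΣAȳ = 588638.82 cm³.
x̄ = 955144.88/13080.86 = 73.02 cm; ȳ = 588638.82/13080.86 = 45.00 cm.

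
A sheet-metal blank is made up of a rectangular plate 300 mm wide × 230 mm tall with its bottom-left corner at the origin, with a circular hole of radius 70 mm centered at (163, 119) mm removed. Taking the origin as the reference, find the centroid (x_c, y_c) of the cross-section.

Part | A | x̄ᵢ | ȳᵢ | A·x̄ᵢ | A·ȳᵢ
plate | 69000.00 | 150.00 | 115.00 | 10350000.00 | 7935000.00
hole | -15393.80 | 163.00 | 119.00 | -2509190.05 | -1831862.68
Σ | 53606.20 |  |  | 7840809.95 | 6103137.32
x_c = 7840809.95 / 53606.20 = 146.27 mm
y_c = 6103137.32 / 53606.20 = 113.85 mm

x_c = 146.27 mm, y_c = 113.85 mm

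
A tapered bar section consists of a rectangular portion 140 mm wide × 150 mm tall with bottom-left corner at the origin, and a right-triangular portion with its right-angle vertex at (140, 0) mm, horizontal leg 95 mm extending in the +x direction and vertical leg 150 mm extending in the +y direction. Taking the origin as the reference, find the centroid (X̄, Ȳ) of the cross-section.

rectangular portion: A = 140 × 150 = 21000.00, centroid at (70.00, 75.00).
triangular portion: A = ½·95·150 = 7125.00, centroid at (171.67, 50.00).
ΣA = 28125.00 mm², ΣAX̄ = 2693125.00 mm³, ΣAȲ = 1931250.00 mm³.
X̄ = 2693125.00/28125.00 = 95.76 mm; Ȳ = 1931250.00/28125.00 = 68.67 mm.

X̄ = 95.76 mm, Ȳ = 68.67 mm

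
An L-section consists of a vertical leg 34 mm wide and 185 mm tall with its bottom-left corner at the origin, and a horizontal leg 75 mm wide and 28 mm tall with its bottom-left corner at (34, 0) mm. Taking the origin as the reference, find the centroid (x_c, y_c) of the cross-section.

x_c = 30.64 mm, y_c = 72.85 mm

vertical leg: A = 34 × 185 = 6290.00, centroid at (17.00, 92.50).
horizontal leg: A = 75 × 28 = 2100.00, centroid at (71.50, 14.00).
ΣA = 8390.00 mm²
ΣAx_c = (6290.00)(17.00) + (2100.00)(71.50) = 257080.00 mm³
ΣAy_c = (6290.00)(92.50) + (2100.00)(14.00) = 611225.00 mm³
x_c = 257080.00 / 8390.00 = 30.64 mm
y_c = 611225.00 / 8390.00 = 72.85 mm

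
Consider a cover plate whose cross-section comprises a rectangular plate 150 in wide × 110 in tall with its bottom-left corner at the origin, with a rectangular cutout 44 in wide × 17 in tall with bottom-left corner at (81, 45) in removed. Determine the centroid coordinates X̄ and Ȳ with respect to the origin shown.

Part | A | x̄ᵢ | ȳᵢ | A·x̄ᵢ | A·ȳᵢ
plate | 16500.00 | 75.00 | 55.00 | 1237500.00 | 907500.00
hole | -748.00 | 103.00 | 53.50 | -77044.00 | -40018.00
Σ | 15752.00 |  |  | 1160456.00 | 867482.00
X̄ = 1160456.00 / 15752.00 = 73.67 in
Ȳ = 867482.00 / 15752.00 = 55.07 in

X̄ = 73.67 in, Ȳ = 55.07 in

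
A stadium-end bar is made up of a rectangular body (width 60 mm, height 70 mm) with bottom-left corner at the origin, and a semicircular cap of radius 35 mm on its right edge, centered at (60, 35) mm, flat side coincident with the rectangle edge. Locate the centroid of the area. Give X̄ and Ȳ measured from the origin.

X̄ = 44.09 mm, Ȳ = 35.00 mm

rectangular body: A = 60 × 70 = 4200.00, centroid at (30.00, 35.00).
semicircular end: A = ½π·35² = 1924.23, centroid at (74.85, 35.00).
ΣA = 6124.23 mm²
ΣAX̄ = (4200.00)(30.00) + (1924.23)(74.85) = 270036.86 mm³
ΣAȲ = (4200.00)(35.00) + (1924.23)(35.00) = 214347.89 mm³
X̄ = 270036.86 / 6124.23 = 44.09 mm
Ȳ = 214347.89 / 6124.23 = 35.00 mm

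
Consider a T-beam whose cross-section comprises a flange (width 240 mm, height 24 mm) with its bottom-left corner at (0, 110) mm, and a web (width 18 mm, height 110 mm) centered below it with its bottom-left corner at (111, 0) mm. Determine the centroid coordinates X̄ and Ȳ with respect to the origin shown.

X̄ = 120.00 mm, Ȳ = 104.86 mm

web: A = 18 × 110 = 1980.00, centroid at (120.00, 55.00).
flange: A = 240 × 24 = 5760.00, centroid at (120.00, 122.00).
ΣA = 7740.00 mm²
ΣAX̄ = (1980.00)(120.00) + (5760.00)(120.00) = 928800.00 mm³
ΣAȲ = (1980.00)(55.00) + (5760.00)(122.00) = 811620.00 mm³
X̄ = 928800.00 / 7740.00 = 120.00 mm
Ȳ = 811620.00 / 7740.00 = 104.86 mm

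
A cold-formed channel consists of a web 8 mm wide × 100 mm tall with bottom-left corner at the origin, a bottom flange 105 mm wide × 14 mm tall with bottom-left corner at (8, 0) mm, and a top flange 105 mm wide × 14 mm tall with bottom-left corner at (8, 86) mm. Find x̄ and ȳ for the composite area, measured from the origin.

web: A = 8 × 100 = 800.00, centroid at (4.00, 50.00).
bottom flange: A = 105 × 14 = 1470.00, centroid at (60.50, 7.00).
top flange: A = 105 × 14 = 1470.00, centroid at (60.50, 93.00).
ΣA = 3740.00 mm², ΣAx̄ = 181070.00 mm³, ΣAȳ = 187000.00 mm³.
x̄ = 181070.00/3740.00 = 48.41 mm; ȳ = 187000.00/3740.00 = 50.00 mm.

x̄ = 48.41 mm, ȳ = 50.00 mm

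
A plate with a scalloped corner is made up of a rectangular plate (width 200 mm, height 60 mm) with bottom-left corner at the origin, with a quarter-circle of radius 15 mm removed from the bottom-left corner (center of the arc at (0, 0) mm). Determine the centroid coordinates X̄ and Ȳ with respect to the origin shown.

Part | A | x̄ᵢ | ȳᵢ | A·x̄ᵢ | A·ȳᵢ
plate | 12000.00 | 100.00 | 30.00 | 1200000.00 | 360000.00
removed quarter-circle | -176.71 | 6.37 | 6.37 | -1125.00 | -1125.00
Σ | 11823.29 |  |  | 1198875.00 | 358875.00
X̄ = 1198875.00 / 11823.29 = 101.40 mm
Ȳ = 358875.00 / 11823.29 = 30.35 mm

X̄ = 101.40 mm, Ȳ = 30.35 mm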